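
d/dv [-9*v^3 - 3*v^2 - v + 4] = -27*v^2 - 6*v - 1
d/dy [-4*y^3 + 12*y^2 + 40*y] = -12*y^2 + 24*y + 40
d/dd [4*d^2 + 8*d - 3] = 8*d + 8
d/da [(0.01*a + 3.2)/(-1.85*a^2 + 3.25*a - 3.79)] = (0.0185*a^2 + 11.84*a - 10.4379)/(3.4225*a^4 - 12.025*a^3 + 24.5855*a^2 - 24.635*a + 14.3641)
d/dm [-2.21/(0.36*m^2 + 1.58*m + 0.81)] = (1.5912*m + 3.4918)/(0.36*m^2 + 1.58*m + 0.81)^2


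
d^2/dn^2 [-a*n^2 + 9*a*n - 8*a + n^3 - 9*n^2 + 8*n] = -2*a + 6*n - 18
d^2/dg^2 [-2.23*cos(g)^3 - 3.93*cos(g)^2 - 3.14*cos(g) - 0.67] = 4.8125*cos(g) + 7.86*cos(2*g) + 5.0175*cos(3*g)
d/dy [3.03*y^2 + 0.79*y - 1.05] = 6.06*y + 0.79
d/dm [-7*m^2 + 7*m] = 7 - 14*m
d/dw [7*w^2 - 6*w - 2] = 14*w - 6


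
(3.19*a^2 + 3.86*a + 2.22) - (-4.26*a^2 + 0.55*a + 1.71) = 7.45*a^2 + 3.31*a + 0.51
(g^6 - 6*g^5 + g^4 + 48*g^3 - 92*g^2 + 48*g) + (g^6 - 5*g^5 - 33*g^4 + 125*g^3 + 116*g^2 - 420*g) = 2*g^6 - 11*g^5 - 32*g^4 + 173*g^3 + 24*g^2 - 372*g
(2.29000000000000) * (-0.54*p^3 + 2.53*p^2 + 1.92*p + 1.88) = -1.2366*p^3 + 5.7937*p^2 + 4.3968*p + 4.3052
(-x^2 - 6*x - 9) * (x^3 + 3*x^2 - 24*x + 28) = -x^5 - 9*x^4 - 3*x^3 + 89*x^2 + 48*x - 252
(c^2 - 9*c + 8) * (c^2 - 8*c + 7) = c^4 - 17*c^3 + 87*c^2 - 127*c + 56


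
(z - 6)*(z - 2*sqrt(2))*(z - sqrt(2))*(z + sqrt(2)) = z^4 - 6*z^3 - 2*sqrt(2)*z^3 - 2*z^2 + 12*sqrt(2)*z^2 + 4*sqrt(2)*z + 12*z - 24*sqrt(2)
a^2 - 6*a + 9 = (a - 3)^2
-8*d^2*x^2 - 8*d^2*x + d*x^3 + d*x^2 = x*(-8*d + x)*(d*x + d)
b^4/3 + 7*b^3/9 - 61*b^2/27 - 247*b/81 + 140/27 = (b/3 + 1)*(b - 5/3)*(b - 4/3)*(b + 7/3)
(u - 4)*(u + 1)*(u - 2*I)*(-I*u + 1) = -I*u^4 - u^3 + 3*I*u^3 + 3*u^2 + 2*I*u^2 + 4*u + 6*I*u + 8*I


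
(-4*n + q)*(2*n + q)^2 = -16*n^3 - 12*n^2*q + q^3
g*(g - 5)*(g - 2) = g^3 - 7*g^2 + 10*g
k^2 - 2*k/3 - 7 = (k - 3)*(k + 7/3)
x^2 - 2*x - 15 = (x - 5)*(x + 3)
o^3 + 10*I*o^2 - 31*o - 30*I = (o + 2*I)*(o + 3*I)*(o + 5*I)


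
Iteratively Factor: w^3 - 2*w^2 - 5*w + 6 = (w - 3)*(w^2 + w - 2) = (w - 3)*(w + 2)*(w - 1)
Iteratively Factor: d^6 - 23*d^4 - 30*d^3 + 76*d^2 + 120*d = (d - 2)*(d^5 + 2*d^4 - 19*d^3 - 68*d^2 - 60*d) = (d - 2)*(d + 3)*(d^4 - d^3 - 16*d^2 - 20*d) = (d - 5)*(d - 2)*(d + 3)*(d^3 + 4*d^2 + 4*d) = (d - 5)*(d - 2)*(d + 2)*(d + 3)*(d^2 + 2*d) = d*(d - 5)*(d - 2)*(d + 2)*(d + 3)*(d + 2)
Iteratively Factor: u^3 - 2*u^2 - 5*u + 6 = (u - 3)*(u^2 + u - 2) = (u - 3)*(u - 1)*(u + 2)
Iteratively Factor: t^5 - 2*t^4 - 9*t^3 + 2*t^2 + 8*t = (t - 4)*(t^4 + 2*t^3 - t^2 - 2*t) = (t - 4)*(t + 2)*(t^3 - t) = (t - 4)*(t - 1)*(t + 2)*(t^2 + t) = t*(t - 4)*(t - 1)*(t + 2)*(t + 1)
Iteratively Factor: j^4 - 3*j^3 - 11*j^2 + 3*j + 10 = (j - 1)*(j^3 - 2*j^2 - 13*j - 10) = (j - 1)*(j + 1)*(j^2 - 3*j - 10) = (j - 1)*(j + 1)*(j + 2)*(j - 5)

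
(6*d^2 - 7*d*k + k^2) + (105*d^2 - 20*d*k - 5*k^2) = 111*d^2 - 27*d*k - 4*k^2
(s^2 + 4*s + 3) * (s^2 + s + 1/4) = s^4 + 5*s^3 + 29*s^2/4 + 4*s + 3/4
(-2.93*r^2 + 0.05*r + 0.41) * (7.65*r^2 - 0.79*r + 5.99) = -22.4145*r^4 + 2.6972*r^3 - 14.4537*r^2 - 0.0244*r + 2.4559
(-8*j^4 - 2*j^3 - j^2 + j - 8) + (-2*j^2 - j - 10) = -8*j^4 - 2*j^3 - 3*j^2 - 18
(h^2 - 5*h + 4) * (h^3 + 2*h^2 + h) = h^5 - 3*h^4 - 5*h^3 + 3*h^2 + 4*h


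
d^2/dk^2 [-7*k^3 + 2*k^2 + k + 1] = 4 - 42*k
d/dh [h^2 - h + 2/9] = 2*h - 1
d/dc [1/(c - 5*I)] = -1/(c - 5*I)^2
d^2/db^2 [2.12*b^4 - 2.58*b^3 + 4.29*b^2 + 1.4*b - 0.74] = 25.44*b^2 - 15.48*b + 8.58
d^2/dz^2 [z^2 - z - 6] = 2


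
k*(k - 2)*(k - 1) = k^3 - 3*k^2 + 2*k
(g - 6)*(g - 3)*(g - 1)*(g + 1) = g^4 - 9*g^3 + 17*g^2 + 9*g - 18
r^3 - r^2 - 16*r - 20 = (r - 5)*(r + 2)^2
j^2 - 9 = (j - 3)*(j + 3)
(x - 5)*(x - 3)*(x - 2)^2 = x^4 - 12*x^3 + 51*x^2 - 92*x + 60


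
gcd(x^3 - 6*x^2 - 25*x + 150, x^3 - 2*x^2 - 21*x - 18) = x - 6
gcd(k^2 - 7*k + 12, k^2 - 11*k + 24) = k - 3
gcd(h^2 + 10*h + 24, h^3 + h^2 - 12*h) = h + 4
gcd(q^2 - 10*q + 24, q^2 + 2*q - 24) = q - 4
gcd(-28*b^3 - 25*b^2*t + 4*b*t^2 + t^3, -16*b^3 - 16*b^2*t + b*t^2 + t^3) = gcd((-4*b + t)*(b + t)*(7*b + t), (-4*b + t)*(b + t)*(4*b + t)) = -4*b^2 - 3*b*t + t^2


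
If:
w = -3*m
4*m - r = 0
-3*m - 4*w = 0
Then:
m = 0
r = 0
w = 0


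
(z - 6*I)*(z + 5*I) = z^2 - I*z + 30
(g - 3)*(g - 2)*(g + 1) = g^3 - 4*g^2 + g + 6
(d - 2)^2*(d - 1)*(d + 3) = d^4 - 2*d^3 - 7*d^2 + 20*d - 12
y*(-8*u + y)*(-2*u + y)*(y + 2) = 16*u^2*y^2 + 32*u^2*y - 10*u*y^3 - 20*u*y^2 + y^4 + 2*y^3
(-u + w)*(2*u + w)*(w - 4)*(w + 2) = -2*u^2*w^2 + 4*u^2*w + 16*u^2 + u*w^3 - 2*u*w^2 - 8*u*w + w^4 - 2*w^3 - 8*w^2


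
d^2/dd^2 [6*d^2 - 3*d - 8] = 12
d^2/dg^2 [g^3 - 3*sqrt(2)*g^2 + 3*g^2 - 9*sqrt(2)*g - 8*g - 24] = 6*g - 6*sqrt(2) + 6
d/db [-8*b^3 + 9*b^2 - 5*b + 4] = -24*b^2 + 18*b - 5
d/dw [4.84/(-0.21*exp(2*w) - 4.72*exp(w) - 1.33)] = (2.0328*exp(w) + 22.8448)*exp(w)/(0.21*exp(2*w) + 4.72*exp(w) + 1.33)^2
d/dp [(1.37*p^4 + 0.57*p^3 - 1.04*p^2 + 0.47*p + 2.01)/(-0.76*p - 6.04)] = (-3.1236*p^4 - 33.9656*p^3 - 9.538*p^2 + 12.5632*p - 1.3112)/(0.5776*p^2 + 9.1808*p + 36.4816)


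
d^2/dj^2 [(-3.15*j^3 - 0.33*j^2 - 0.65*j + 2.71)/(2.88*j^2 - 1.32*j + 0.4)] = (-2.8421709430404e-14*j^5 + 1.4210854715202e-14*j^4 - 17.011296*j^3 + 147.127104*j^2 - 60.345216*j + 2.407968)/(23.887872*j^6 - 32.845824*j^5 + 25.007616*j^4 - 11.423808*j^3 + 3.47328*j^2 - 0.6336*j + 0.064)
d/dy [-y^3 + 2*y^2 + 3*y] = -3*y^2 + 4*y + 3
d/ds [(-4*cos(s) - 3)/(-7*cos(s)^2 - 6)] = 2*(14*cos(s)^2 + 21*cos(s) - 12)*sin(s)/(7*sin(s)^2 - 13)^2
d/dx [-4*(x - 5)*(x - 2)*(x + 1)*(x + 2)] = -16*x^3 + 48*x^2 + 72*x - 64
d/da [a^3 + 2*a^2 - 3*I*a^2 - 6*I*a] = 3*a^2 + a*(4 - 6*I) - 6*I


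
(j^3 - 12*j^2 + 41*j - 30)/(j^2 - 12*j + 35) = (j^2 - 7*j + 6)/(j - 7)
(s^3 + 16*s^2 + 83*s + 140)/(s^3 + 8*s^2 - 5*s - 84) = (s + 5)/(s - 3)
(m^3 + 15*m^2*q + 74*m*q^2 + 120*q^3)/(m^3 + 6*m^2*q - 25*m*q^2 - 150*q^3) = (-m - 4*q)/(-m + 5*q)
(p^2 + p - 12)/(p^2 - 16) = (p - 3)/(p - 4)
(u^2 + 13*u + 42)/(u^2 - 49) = (u + 6)/(u - 7)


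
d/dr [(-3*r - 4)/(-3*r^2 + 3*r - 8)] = 3*(-3*r^2 - 8*r + 12)/(9*r^4 - 18*r^3 + 57*r^2 - 48*r + 64)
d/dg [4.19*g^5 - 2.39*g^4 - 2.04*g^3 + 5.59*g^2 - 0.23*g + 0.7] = 20.95*g^4 - 9.56*g^3 - 6.12*g^2 + 11.18*g - 0.23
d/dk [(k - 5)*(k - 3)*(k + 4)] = 3*k^2 - 8*k - 17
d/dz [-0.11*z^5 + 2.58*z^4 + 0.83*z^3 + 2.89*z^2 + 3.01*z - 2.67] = -0.55*z^4 + 10.32*z^3 + 2.49*z^2 + 5.78*z + 3.01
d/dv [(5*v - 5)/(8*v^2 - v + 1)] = 40*v*(2 - v)/(64*v^4 - 16*v^3 + 17*v^2 - 2*v + 1)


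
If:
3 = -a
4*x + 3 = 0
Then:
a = -3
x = -3/4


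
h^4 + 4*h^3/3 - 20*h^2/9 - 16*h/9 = h*(h - 4/3)*(h + 2/3)*(h + 2)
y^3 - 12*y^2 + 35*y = y*(y - 7)*(y - 5)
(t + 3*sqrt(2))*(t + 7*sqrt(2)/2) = t^2 + 13*sqrt(2)*t/2 + 21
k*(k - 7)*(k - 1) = k^3 - 8*k^2 + 7*k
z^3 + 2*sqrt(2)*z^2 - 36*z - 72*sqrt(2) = (z - 6)*(z + 6)*(z + 2*sqrt(2))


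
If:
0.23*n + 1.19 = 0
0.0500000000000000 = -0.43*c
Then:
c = -0.12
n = -5.17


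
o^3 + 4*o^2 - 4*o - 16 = (o - 2)*(o + 2)*(o + 4)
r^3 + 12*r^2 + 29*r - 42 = (r - 1)*(r + 6)*(r + 7)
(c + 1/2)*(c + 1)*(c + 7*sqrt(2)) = c^3 + 3*c^2/2 + 7*sqrt(2)*c^2 + c/2 + 21*sqrt(2)*c/2 + 7*sqrt(2)/2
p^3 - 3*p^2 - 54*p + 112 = (p - 8)*(p - 2)*(p + 7)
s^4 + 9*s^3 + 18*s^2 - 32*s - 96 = (s - 2)*(s + 3)*(s + 4)^2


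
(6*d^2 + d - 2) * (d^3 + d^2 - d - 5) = 6*d^5 + 7*d^4 - 7*d^3 - 33*d^2 - 3*d + 10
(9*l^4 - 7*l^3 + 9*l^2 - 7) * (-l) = -9*l^5 + 7*l^4 - 9*l^3 + 7*l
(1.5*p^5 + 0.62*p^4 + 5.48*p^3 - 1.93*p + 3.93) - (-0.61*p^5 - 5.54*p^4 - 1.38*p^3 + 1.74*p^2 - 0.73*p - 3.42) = 2.11*p^5 + 6.16*p^4 + 6.86*p^3 - 1.74*p^2 - 1.2*p + 7.35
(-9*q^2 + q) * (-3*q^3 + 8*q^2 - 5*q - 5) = 27*q^5 - 75*q^4 + 53*q^3 + 40*q^2 - 5*q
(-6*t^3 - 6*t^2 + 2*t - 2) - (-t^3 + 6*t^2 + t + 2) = -5*t^3 - 12*t^2 + t - 4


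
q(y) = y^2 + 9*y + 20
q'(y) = 2*y + 9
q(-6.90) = 5.51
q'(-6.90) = -4.80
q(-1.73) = 7.42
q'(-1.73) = 5.54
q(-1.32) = 9.86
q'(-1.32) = 6.36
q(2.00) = 42.00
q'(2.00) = 13.00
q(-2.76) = 2.78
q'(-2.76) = 3.48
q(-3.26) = 1.29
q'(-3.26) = 2.48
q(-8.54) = 16.07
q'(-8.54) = -8.08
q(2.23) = 45.04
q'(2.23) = 13.46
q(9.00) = 182.00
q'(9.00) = 27.00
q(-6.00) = 2.00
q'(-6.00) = -3.00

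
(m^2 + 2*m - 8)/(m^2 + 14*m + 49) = (m^2 + 2*m - 8)/(m^2 + 14*m + 49)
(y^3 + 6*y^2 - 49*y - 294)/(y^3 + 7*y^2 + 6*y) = (y^2 - 49)/(y*(y + 1))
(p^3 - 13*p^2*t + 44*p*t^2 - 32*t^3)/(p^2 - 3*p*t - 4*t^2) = (p^2 - 9*p*t + 8*t^2)/(p + t)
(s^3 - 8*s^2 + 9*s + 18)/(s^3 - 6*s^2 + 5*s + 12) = (s - 6)/(s - 4)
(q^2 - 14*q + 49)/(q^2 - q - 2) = (-q^2 + 14*q - 49)/(-q^2 + q + 2)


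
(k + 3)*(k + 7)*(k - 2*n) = k^3 - 2*k^2*n + 10*k^2 - 20*k*n + 21*k - 42*n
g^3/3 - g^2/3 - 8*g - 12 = (g/3 + 1)*(g - 6)*(g + 2)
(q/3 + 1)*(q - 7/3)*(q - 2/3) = q^3/3 - 67*q/27 + 14/9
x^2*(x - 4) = x^3 - 4*x^2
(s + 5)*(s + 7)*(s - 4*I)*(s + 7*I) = s^4 + 12*s^3 + 3*I*s^3 + 63*s^2 + 36*I*s^2 + 336*s + 105*I*s + 980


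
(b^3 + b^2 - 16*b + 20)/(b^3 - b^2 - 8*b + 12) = (b + 5)/(b + 3)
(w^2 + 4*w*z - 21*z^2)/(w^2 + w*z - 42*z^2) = (-w + 3*z)/(-w + 6*z)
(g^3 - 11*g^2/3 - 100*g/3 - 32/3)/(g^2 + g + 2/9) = 3*(g^2 - 4*g - 32)/(3*g + 2)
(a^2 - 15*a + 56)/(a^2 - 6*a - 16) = (a - 7)/(a + 2)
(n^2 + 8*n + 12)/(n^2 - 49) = (n^2 + 8*n + 12)/(n^2 - 49)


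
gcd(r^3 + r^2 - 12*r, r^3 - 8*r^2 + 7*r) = r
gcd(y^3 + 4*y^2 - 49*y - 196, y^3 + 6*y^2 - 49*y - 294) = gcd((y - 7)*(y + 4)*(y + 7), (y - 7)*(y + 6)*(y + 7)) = y^2 - 49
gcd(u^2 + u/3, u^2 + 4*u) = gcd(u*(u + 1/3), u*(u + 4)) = u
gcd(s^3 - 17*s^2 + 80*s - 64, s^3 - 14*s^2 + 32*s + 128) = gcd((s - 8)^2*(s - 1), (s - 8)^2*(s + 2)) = s^2 - 16*s + 64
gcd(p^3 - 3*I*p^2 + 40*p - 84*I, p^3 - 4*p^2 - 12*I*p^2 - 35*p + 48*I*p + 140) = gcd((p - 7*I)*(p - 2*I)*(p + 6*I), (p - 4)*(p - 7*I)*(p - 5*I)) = p - 7*I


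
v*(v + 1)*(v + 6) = v^3 + 7*v^2 + 6*v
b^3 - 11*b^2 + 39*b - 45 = (b - 5)*(b - 3)^2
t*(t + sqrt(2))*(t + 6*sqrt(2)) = t^3 + 7*sqrt(2)*t^2 + 12*t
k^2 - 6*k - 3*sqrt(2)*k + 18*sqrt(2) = (k - 6)*(k - 3*sqrt(2))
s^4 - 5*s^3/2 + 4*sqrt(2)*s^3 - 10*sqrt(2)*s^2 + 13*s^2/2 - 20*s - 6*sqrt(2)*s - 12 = (s - 3)*(s + 1/2)*(s + 2*sqrt(2))^2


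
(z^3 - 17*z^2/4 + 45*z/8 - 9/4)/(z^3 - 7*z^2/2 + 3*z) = (z - 3/4)/z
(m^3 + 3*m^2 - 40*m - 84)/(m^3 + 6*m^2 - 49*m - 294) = (m^2 - 4*m - 12)/(m^2 - m - 42)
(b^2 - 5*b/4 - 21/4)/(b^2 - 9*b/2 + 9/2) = (4*b + 7)/(2*(2*b - 3))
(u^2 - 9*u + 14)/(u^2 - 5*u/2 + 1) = 2*(u - 7)/(2*u - 1)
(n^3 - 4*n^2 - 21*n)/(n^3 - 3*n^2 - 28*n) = (n + 3)/(n + 4)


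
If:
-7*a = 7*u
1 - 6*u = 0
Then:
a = -1/6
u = 1/6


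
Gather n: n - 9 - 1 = n - 10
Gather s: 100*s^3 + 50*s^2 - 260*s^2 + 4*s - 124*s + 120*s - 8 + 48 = 100*s^3 - 210*s^2 + 40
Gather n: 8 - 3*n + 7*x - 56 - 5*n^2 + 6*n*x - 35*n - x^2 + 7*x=-5*n^2 + n*(6*x - 38) - x^2 + 14*x - 48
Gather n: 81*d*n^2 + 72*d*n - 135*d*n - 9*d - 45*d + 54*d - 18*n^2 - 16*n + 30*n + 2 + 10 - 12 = n^2*(81*d - 18) + n*(14 - 63*d)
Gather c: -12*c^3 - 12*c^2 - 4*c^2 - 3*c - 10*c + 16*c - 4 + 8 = -12*c^3 - 16*c^2 + 3*c + 4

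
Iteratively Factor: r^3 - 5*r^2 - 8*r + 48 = (r - 4)*(r^2 - r - 12) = (r - 4)*(r + 3)*(r - 4)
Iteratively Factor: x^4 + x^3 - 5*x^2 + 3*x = (x)*(x^3 + x^2 - 5*x + 3) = x*(x - 1)*(x^2 + 2*x - 3) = x*(x - 1)*(x + 3)*(x - 1)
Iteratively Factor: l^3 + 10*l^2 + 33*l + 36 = (l + 3)*(l^2 + 7*l + 12) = (l + 3)*(l + 4)*(l + 3)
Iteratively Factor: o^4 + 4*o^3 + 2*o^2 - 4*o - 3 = (o + 3)*(o^3 + o^2 - o - 1) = (o + 1)*(o + 3)*(o^2 - 1) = (o - 1)*(o + 1)*(o + 3)*(o + 1)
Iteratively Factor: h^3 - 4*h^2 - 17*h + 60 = (h - 5)*(h^2 + h - 12) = (h - 5)*(h + 4)*(h - 3)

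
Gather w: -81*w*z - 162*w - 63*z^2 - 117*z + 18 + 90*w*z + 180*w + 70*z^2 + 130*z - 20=w*(9*z + 18) + 7*z^2 + 13*z - 2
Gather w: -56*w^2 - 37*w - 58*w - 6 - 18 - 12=-56*w^2 - 95*w - 36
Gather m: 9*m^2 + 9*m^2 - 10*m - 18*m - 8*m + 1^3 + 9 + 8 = 18*m^2 - 36*m + 18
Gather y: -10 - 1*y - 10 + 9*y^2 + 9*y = 9*y^2 + 8*y - 20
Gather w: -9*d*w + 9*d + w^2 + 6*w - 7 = 9*d + w^2 + w*(6 - 9*d) - 7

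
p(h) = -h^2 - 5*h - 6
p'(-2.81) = 0.62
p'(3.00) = -11.00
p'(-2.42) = -0.16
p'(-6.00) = 7.00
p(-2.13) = 0.11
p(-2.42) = 0.24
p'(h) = -2*h - 5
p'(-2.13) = -0.74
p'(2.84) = -10.68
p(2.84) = -28.27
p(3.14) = -31.56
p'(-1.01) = -2.98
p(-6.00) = -12.00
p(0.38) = -8.04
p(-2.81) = 0.15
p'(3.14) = -11.28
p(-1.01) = -1.97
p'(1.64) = -8.28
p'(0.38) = -5.76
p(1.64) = -16.89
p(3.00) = -30.00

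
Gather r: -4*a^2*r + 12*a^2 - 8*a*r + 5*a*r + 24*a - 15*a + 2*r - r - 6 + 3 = 12*a^2 + 9*a + r*(-4*a^2 - 3*a + 1) - 3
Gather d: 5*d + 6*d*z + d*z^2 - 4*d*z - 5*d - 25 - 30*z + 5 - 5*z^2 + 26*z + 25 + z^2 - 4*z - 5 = d*(z^2 + 2*z) - 4*z^2 - 8*z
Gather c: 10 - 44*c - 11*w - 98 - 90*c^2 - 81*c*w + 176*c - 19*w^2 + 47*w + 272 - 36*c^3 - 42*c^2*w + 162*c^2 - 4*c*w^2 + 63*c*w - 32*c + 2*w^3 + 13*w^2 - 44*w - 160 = -36*c^3 + c^2*(72 - 42*w) + c*(-4*w^2 - 18*w + 100) + 2*w^3 - 6*w^2 - 8*w + 24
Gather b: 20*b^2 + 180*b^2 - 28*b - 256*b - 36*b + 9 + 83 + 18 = 200*b^2 - 320*b + 110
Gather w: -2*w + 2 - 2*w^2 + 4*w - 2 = -2*w^2 + 2*w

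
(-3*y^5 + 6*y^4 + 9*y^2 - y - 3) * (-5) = 15*y^5 - 30*y^4 - 45*y^2 + 5*y + 15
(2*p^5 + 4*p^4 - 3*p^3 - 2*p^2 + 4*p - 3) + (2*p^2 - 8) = 2*p^5 + 4*p^4 - 3*p^3 + 4*p - 11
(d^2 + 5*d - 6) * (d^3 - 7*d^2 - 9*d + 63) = d^5 - 2*d^4 - 50*d^3 + 60*d^2 + 369*d - 378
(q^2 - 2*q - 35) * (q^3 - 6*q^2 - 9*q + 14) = q^5 - 8*q^4 - 32*q^3 + 242*q^2 + 287*q - 490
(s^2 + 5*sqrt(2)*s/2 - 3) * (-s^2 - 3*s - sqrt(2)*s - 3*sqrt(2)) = -s^4 - 7*sqrt(2)*s^3/2 - 3*s^3 - 21*sqrt(2)*s^2/2 - 2*s^2 - 6*s + 3*sqrt(2)*s + 9*sqrt(2)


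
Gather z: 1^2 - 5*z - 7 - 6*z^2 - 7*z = -6*z^2 - 12*z - 6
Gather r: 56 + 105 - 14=147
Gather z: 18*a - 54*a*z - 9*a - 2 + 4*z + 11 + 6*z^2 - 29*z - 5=9*a + 6*z^2 + z*(-54*a - 25) + 4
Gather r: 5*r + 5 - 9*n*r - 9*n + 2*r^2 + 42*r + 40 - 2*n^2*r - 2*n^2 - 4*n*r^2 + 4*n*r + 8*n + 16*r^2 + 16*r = -2*n^2 - n + r^2*(18 - 4*n) + r*(-2*n^2 - 5*n + 63) + 45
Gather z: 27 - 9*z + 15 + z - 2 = 40 - 8*z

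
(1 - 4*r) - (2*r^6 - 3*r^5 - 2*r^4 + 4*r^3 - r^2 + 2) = -2*r^6 + 3*r^5 + 2*r^4 - 4*r^3 + r^2 - 4*r - 1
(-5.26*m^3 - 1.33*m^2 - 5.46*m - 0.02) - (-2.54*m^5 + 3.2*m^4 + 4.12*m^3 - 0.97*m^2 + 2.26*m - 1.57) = 2.54*m^5 - 3.2*m^4 - 9.38*m^3 - 0.36*m^2 - 7.72*m + 1.55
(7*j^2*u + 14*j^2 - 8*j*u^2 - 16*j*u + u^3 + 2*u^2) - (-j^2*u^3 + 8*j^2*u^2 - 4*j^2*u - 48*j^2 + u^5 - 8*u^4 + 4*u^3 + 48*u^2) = j^2*u^3 - 8*j^2*u^2 + 11*j^2*u + 62*j^2 - 8*j*u^2 - 16*j*u - u^5 + 8*u^4 - 3*u^3 - 46*u^2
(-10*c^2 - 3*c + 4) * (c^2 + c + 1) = -10*c^4 - 13*c^3 - 9*c^2 + c + 4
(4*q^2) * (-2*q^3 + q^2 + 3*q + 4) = -8*q^5 + 4*q^4 + 12*q^3 + 16*q^2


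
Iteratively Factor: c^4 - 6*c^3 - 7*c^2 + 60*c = (c - 5)*(c^3 - c^2 - 12*c) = (c - 5)*(c + 3)*(c^2 - 4*c) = c*(c - 5)*(c + 3)*(c - 4)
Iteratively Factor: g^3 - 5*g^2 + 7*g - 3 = (g - 1)*(g^2 - 4*g + 3) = (g - 3)*(g - 1)*(g - 1)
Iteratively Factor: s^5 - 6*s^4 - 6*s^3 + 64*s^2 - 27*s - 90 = (s - 2)*(s^4 - 4*s^3 - 14*s^2 + 36*s + 45) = (s - 3)*(s - 2)*(s^3 - s^2 - 17*s - 15) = (s - 3)*(s - 2)*(s + 3)*(s^2 - 4*s - 5) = (s - 5)*(s - 3)*(s - 2)*(s + 3)*(s + 1)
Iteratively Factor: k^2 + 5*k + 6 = (k + 3)*(k + 2)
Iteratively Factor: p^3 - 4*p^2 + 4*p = (p - 2)*(p^2 - 2*p) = p*(p - 2)*(p - 2)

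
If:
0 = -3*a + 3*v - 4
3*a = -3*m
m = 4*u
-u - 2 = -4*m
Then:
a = -8/15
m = 8/15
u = 2/15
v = 4/5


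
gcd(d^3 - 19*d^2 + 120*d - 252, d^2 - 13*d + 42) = d^2 - 13*d + 42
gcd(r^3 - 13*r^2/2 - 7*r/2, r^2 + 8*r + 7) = 1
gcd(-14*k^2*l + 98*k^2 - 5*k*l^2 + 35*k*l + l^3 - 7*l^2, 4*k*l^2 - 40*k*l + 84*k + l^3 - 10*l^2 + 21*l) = l - 7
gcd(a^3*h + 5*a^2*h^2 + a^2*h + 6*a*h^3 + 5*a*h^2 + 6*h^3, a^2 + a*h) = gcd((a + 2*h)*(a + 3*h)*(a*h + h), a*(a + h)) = 1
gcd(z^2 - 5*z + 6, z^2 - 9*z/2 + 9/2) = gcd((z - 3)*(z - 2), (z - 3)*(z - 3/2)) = z - 3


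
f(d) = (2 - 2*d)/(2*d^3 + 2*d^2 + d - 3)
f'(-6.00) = -0.01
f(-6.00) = -0.04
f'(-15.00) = 0.00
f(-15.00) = -0.00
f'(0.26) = 0.23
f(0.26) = -0.58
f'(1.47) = 0.00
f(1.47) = -0.10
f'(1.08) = -0.45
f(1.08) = -0.05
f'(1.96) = 0.04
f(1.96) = -0.09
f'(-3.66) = -0.08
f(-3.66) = -0.12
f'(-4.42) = -0.04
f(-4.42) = -0.08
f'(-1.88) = -0.51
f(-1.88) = -0.52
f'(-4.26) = -0.05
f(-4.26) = -0.08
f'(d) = (2 - 2*d)*(-6*d^2 - 4*d - 1)/(2*d^3 + 2*d^2 + d - 3)^2 - 2/(2*d^3 + 2*d^2 + d - 3)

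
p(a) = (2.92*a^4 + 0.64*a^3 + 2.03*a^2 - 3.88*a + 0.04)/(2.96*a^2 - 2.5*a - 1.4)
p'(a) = (2.5 - 5.92*a)*(2.92*a^4 + 0.64*a^3 + 2.03*a^2 - 3.88*a + 0.04)/(2.96*a^2 - 2.5*a - 1.4)^2 + (11.68*a^3 + 1.92*a^2 + 4.06*a - 3.88)/(2.96*a^2 - 2.5*a - 1.4) = (17.2864*a^5 - 20.0056*a^4 - 19.552*a^3 + 3.7218*a^2 - 5.9208*a + 5.532)/(8.7616*a^4 - 14.8*a^3 - 2.038*a^2 + 7.0*a + 1.96)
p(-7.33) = 47.25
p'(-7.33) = -13.42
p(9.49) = 100.96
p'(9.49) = 19.76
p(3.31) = 16.84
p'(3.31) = 7.31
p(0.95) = -1.01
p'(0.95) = -13.48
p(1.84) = 9.26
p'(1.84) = 1.28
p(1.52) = 10.17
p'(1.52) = -11.19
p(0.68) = 0.48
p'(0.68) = -1.56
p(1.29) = 26.18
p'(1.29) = -348.65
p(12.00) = 156.77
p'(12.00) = 24.72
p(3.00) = 14.68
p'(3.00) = 6.59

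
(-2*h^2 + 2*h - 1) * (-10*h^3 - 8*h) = 20*h^5 - 20*h^4 + 26*h^3 - 16*h^2 + 8*h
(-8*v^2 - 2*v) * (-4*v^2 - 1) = 32*v^4 + 8*v^3 + 8*v^2 + 2*v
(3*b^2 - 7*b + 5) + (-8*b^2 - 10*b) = -5*b^2 - 17*b + 5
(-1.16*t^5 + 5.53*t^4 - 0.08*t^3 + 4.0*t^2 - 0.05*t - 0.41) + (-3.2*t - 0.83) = -1.16*t^5 + 5.53*t^4 - 0.08*t^3 + 4.0*t^2 - 3.25*t - 1.24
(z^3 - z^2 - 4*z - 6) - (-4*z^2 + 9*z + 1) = z^3 + 3*z^2 - 13*z - 7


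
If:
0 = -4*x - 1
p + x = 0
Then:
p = 1/4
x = -1/4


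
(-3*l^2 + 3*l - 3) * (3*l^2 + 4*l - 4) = -9*l^4 - 3*l^3 + 15*l^2 - 24*l + 12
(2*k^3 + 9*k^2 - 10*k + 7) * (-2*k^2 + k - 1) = -4*k^5 - 16*k^4 + 27*k^3 - 33*k^2 + 17*k - 7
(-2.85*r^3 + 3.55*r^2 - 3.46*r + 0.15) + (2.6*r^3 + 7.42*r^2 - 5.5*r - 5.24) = -0.25*r^3 + 10.97*r^2 - 8.96*r - 5.09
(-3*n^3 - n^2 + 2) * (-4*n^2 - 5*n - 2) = 12*n^5 + 19*n^4 + 11*n^3 - 6*n^2 - 10*n - 4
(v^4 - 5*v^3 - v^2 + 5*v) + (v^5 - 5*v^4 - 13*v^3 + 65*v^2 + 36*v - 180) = v^5 - 4*v^4 - 18*v^3 + 64*v^2 + 41*v - 180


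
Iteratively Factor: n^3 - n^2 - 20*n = (n + 4)*(n^2 - 5*n) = (n - 5)*(n + 4)*(n)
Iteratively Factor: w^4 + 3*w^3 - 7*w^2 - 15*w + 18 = (w - 2)*(w^3 + 5*w^2 + 3*w - 9) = (w - 2)*(w - 1)*(w^2 + 6*w + 9) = (w - 2)*(w - 1)*(w + 3)*(w + 3)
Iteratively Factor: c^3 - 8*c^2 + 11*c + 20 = (c - 5)*(c^2 - 3*c - 4) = (c - 5)*(c + 1)*(c - 4)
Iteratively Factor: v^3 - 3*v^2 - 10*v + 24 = (v - 2)*(v^2 - v - 12) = (v - 2)*(v + 3)*(v - 4)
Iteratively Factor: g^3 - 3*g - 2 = (g + 1)*(g^2 - g - 2) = (g - 2)*(g + 1)*(g + 1)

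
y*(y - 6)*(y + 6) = y^3 - 36*y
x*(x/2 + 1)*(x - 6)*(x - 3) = x^4/2 - 7*x^3/2 + 18*x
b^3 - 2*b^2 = b^2*(b - 2)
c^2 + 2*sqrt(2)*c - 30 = (c - 3*sqrt(2))*(c + 5*sqrt(2))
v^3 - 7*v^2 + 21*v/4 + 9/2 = (v - 6)*(v - 3/2)*(v + 1/2)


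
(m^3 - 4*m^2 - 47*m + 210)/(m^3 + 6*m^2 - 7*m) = (m^2 - 11*m + 30)/(m*(m - 1))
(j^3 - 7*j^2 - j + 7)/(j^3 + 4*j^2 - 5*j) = (j^2 - 6*j - 7)/(j*(j + 5))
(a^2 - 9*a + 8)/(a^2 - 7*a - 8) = (a - 1)/(a + 1)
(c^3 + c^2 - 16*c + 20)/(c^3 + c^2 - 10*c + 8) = (c^2 + 3*c - 10)/(c^2 + 3*c - 4)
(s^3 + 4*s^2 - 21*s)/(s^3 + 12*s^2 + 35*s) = (s - 3)/(s + 5)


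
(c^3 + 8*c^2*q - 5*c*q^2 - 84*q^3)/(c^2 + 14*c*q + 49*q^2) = (c^2 + c*q - 12*q^2)/(c + 7*q)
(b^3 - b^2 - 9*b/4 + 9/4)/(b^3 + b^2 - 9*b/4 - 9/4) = (b - 1)/(b + 1)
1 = 1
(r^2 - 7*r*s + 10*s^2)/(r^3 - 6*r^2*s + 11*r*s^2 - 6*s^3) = (r - 5*s)/(r^2 - 4*r*s + 3*s^2)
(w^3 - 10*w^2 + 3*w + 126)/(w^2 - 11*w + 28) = (w^2 - 3*w - 18)/(w - 4)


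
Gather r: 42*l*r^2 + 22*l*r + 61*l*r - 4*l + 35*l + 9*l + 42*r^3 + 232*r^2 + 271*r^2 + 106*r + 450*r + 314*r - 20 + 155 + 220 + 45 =40*l + 42*r^3 + r^2*(42*l + 503) + r*(83*l + 870) + 400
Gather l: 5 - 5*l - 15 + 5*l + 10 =0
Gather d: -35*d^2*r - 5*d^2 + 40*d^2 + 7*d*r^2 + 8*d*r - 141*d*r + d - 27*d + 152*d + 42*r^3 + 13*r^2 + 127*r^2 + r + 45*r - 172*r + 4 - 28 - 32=d^2*(35 - 35*r) + d*(7*r^2 - 133*r + 126) + 42*r^3 + 140*r^2 - 126*r - 56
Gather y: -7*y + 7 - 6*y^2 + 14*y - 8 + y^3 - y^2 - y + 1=y^3 - 7*y^2 + 6*y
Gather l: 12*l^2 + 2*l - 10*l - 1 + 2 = 12*l^2 - 8*l + 1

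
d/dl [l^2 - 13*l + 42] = 2*l - 13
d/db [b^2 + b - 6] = 2*b + 1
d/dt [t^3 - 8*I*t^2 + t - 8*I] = 3*t^2 - 16*I*t + 1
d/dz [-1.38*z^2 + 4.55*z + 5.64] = 4.55 - 2.76*z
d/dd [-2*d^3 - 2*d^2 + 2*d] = -6*d^2 - 4*d + 2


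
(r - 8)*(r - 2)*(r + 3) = r^3 - 7*r^2 - 14*r + 48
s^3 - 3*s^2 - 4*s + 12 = (s - 3)*(s - 2)*(s + 2)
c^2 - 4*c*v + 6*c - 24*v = (c + 6)*(c - 4*v)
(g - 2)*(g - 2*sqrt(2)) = g^2 - 2*sqrt(2)*g - 2*g + 4*sqrt(2)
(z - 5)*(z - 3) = z^2 - 8*z + 15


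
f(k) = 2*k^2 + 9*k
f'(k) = 4*k + 9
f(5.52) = 110.62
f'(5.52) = 31.08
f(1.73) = 21.56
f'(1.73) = 15.92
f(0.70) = 7.28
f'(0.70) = 11.80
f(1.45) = 17.26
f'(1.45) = 14.80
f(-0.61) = -4.75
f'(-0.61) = 6.56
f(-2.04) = -10.04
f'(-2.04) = 0.84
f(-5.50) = 11.00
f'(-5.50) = -13.00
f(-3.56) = -6.69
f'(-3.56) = -5.24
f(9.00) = 243.00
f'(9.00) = 45.00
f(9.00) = 243.00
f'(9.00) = 45.00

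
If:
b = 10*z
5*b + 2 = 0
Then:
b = -2/5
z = -1/25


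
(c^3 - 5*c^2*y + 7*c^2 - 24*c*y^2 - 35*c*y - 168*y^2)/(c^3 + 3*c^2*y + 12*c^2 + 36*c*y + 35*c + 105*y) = (c - 8*y)/(c + 5)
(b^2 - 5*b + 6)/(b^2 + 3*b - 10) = (b - 3)/(b + 5)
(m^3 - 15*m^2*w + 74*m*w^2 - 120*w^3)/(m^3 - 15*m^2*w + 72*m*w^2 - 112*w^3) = (m^2 - 11*m*w + 30*w^2)/(m^2 - 11*m*w + 28*w^2)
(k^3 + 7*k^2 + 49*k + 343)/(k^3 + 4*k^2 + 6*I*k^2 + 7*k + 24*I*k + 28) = (k^2 + 7*k*(1 - I) - 49*I)/(k^2 + k*(4 - I) - 4*I)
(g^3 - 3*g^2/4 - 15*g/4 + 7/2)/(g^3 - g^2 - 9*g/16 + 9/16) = 4*(4*g^2 + g - 14)/(16*g^2 - 9)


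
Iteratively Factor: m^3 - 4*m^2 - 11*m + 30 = (m - 2)*(m^2 - 2*m - 15) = (m - 5)*(m - 2)*(m + 3)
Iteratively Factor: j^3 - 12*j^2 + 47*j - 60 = (j - 3)*(j^2 - 9*j + 20) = (j - 5)*(j - 3)*(j - 4)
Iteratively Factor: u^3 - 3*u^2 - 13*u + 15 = (u - 1)*(u^2 - 2*u - 15) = (u - 5)*(u - 1)*(u + 3)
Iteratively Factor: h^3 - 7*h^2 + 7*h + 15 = (h - 5)*(h^2 - 2*h - 3) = (h - 5)*(h + 1)*(h - 3)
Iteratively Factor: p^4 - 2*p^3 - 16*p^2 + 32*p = (p)*(p^3 - 2*p^2 - 16*p + 32) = p*(p + 4)*(p^2 - 6*p + 8) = p*(p - 4)*(p + 4)*(p - 2)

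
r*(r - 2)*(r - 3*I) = r^3 - 2*r^2 - 3*I*r^2 + 6*I*r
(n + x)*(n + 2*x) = n^2 + 3*n*x + 2*x^2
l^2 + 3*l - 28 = (l - 4)*(l + 7)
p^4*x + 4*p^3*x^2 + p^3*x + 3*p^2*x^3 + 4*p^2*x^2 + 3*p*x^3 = p*(p + x)*(p + 3*x)*(p*x + x)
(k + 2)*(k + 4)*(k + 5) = k^3 + 11*k^2 + 38*k + 40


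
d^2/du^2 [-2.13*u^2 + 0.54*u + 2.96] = -4.26000000000000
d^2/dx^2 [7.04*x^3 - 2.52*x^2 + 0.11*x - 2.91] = 42.24*x - 5.04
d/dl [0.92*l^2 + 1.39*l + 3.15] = 1.84*l + 1.39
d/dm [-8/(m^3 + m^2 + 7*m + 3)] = 8*(3*m^2 + 2*m + 7)/(m^3 + m^2 + 7*m + 3)^2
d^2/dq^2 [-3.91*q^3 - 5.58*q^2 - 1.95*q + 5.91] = -23.46*q - 11.16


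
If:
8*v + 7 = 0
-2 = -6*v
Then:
No Solution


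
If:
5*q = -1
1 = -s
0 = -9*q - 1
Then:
No Solution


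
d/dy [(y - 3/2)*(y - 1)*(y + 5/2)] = 3*y^2 - 19/4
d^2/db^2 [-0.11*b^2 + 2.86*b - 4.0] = -0.220000000000000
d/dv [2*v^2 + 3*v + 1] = 4*v + 3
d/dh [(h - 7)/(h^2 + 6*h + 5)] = (h^2 + 6*h - 2*(h - 7)*(h + 3) + 5)/(h^2 + 6*h + 5)^2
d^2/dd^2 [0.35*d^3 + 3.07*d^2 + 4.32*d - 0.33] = 2.1*d + 6.14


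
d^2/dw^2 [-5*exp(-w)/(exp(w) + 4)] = -5/(exp(2*w) + 4*exp(w)) - 15*exp(w)/(exp(w) + 4)^3 - 20/(exp(w) + 4)^3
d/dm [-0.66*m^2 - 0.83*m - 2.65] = -1.32*m - 0.83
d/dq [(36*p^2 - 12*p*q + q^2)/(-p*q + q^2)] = p*(36*p^2 - 72*p*q + 11*q^2)/(q^2*(p^2 - 2*p*q + q^2))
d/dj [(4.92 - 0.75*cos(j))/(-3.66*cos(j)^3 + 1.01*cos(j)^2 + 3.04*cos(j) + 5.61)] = (5.49*cos(j)^3 - 54.7791*cos(j)^2 + 9.9384*cos(j) + 19.1643)*sin(j)/(13.3956*cos(j)^6 - 7.3932*cos(j)^5 - 21.2327*cos(j)^4 - 34.9244*cos(j)^3 + 20.5738*cos(j)^2 + 34.1088*cos(j) + 31.4721)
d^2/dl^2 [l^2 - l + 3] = 2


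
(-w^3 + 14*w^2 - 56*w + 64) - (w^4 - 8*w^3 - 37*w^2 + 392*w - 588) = -w^4 + 7*w^3 + 51*w^2 - 448*w + 652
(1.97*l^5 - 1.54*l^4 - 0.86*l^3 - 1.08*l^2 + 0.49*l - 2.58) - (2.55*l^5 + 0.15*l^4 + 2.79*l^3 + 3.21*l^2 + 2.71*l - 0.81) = -0.58*l^5 - 1.69*l^4 - 3.65*l^3 - 4.29*l^2 - 2.22*l - 1.77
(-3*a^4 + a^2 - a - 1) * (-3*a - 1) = 9*a^5 + 3*a^4 - 3*a^3 + 2*a^2 + 4*a + 1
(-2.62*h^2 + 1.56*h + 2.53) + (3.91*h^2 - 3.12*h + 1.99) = 1.29*h^2 - 1.56*h + 4.52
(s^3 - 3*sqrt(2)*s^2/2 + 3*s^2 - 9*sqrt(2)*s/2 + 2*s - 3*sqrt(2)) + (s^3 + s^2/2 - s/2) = 2*s^3 - 3*sqrt(2)*s^2/2 + 7*s^2/2 - 9*sqrt(2)*s/2 + 3*s/2 - 3*sqrt(2)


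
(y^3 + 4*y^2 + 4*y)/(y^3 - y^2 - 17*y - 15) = y*(y^2 + 4*y + 4)/(y^3 - y^2 - 17*y - 15)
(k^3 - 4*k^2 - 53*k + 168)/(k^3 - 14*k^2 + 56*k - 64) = (k^2 + 4*k - 21)/(k^2 - 6*k + 8)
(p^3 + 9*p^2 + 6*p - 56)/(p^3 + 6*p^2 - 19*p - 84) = (p^2 + 2*p - 8)/(p^2 - p - 12)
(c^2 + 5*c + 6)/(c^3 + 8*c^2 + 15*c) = (c + 2)/(c*(c + 5))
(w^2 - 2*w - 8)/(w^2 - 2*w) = (w^2 - 2*w - 8)/(w*(w - 2))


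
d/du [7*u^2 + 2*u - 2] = 14*u + 2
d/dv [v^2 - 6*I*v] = 2*v - 6*I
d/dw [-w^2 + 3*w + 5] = 3 - 2*w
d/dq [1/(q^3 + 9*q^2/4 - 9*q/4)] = 12*(-4*q^2 - 6*q + 3)/(q^2*(4*q^2 + 9*q - 9)^2)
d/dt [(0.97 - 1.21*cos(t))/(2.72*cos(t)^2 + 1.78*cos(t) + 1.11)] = (-3.2912*cos(t)^2 + 5.2768*cos(t) + 3.0697)*sin(t)/(7.3984*cos(t)^4 + 9.6832*cos(t)^3 + 9.2068*cos(t)^2 + 3.9516*cos(t) + 1.2321)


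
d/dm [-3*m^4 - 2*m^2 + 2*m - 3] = -12*m^3 - 4*m + 2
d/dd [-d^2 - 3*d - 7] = -2*d - 3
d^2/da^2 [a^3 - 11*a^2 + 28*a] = 6*a - 22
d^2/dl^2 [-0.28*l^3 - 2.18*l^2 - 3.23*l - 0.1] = -1.68*l - 4.36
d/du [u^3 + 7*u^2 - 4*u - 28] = 3*u^2 + 14*u - 4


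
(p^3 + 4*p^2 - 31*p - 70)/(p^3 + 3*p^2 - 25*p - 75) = (p^2 + 9*p + 14)/(p^2 + 8*p + 15)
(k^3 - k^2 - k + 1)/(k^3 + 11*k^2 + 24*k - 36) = (k^2 - 1)/(k^2 + 12*k + 36)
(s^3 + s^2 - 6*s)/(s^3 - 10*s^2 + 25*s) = (s^2 + s - 6)/(s^2 - 10*s + 25)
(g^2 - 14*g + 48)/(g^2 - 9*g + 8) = (g - 6)/(g - 1)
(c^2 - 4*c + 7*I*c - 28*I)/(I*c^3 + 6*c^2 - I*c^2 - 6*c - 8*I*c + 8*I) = (-I*c^2 + c*(7 + 4*I) - 28)/(c^3 + c^2*(-1 - 6*I) + c*(-8 + 6*I) + 8)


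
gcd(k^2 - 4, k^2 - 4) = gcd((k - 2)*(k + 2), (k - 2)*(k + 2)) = k^2 - 4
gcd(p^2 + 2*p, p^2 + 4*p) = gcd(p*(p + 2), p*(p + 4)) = p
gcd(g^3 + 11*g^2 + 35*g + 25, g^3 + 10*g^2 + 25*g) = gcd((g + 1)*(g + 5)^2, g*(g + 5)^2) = g^2 + 10*g + 25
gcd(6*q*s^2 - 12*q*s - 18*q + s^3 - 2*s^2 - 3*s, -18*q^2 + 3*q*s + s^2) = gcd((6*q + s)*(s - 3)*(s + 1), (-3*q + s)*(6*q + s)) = 6*q + s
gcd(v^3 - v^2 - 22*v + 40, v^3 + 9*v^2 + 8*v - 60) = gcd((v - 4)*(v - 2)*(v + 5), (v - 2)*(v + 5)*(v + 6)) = v^2 + 3*v - 10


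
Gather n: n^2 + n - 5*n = n^2 - 4*n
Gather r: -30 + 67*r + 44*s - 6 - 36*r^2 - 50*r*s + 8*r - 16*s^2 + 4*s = -36*r^2 + r*(75 - 50*s) - 16*s^2 + 48*s - 36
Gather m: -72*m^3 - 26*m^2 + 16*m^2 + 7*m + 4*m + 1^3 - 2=-72*m^3 - 10*m^2 + 11*m - 1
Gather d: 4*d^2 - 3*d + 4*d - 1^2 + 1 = 4*d^2 + d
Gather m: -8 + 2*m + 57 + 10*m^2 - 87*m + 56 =10*m^2 - 85*m + 105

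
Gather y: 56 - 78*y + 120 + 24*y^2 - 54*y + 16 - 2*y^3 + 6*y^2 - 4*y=-2*y^3 + 30*y^2 - 136*y + 192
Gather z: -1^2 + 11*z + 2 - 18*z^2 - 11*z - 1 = -18*z^2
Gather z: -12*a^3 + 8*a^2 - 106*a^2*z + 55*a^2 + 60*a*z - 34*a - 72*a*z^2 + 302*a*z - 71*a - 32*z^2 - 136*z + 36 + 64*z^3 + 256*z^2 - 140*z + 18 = -12*a^3 + 63*a^2 - 105*a + 64*z^3 + z^2*(224 - 72*a) + z*(-106*a^2 + 362*a - 276) + 54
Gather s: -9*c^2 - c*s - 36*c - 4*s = -9*c^2 - 36*c + s*(-c - 4)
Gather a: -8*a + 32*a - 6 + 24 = 24*a + 18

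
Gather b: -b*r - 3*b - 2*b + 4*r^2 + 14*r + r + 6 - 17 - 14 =b*(-r - 5) + 4*r^2 + 15*r - 25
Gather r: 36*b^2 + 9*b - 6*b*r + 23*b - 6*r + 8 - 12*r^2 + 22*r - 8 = 36*b^2 + 32*b - 12*r^2 + r*(16 - 6*b)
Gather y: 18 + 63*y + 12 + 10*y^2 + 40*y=10*y^2 + 103*y + 30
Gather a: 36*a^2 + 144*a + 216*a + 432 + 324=36*a^2 + 360*a + 756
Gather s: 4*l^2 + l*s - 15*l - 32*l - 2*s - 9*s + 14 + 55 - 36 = 4*l^2 - 47*l + s*(l - 11) + 33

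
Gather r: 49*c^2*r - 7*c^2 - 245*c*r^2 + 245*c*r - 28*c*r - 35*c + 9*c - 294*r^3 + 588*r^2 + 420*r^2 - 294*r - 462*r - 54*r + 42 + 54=-7*c^2 - 26*c - 294*r^3 + r^2*(1008 - 245*c) + r*(49*c^2 + 217*c - 810) + 96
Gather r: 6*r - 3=6*r - 3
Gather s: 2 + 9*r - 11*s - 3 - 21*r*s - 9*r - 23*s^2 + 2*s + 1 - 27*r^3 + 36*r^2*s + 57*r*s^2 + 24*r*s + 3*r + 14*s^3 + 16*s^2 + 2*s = -27*r^3 + 3*r + 14*s^3 + s^2*(57*r - 7) + s*(36*r^2 + 3*r - 7)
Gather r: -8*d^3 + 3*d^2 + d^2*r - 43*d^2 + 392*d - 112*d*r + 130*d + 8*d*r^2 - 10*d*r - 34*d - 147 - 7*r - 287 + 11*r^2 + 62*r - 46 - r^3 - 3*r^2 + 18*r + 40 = -8*d^3 - 40*d^2 + 488*d - r^3 + r^2*(8*d + 8) + r*(d^2 - 122*d + 73) - 440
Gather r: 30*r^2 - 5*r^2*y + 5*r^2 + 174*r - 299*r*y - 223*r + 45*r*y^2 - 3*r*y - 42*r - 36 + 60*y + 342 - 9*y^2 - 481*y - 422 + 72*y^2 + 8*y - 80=r^2*(35 - 5*y) + r*(45*y^2 - 302*y - 91) + 63*y^2 - 413*y - 196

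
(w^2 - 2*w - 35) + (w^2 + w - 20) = 2*w^2 - w - 55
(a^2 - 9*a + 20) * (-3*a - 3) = -3*a^3 + 24*a^2 - 33*a - 60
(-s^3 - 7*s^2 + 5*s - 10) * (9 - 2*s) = 2*s^4 + 5*s^3 - 73*s^2 + 65*s - 90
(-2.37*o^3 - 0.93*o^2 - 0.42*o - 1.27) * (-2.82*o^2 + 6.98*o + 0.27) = 6.6834*o^5 - 13.92*o^4 - 5.9469*o^3 + 0.3987*o^2 - 8.978*o - 0.3429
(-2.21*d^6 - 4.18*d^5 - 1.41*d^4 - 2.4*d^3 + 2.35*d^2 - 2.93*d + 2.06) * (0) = 0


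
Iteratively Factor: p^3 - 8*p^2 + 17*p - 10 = (p - 1)*(p^2 - 7*p + 10) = (p - 5)*(p - 1)*(p - 2)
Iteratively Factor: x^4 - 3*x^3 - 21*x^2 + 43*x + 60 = (x - 3)*(x^3 - 21*x - 20) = (x - 5)*(x - 3)*(x^2 + 5*x + 4) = (x - 5)*(x - 3)*(x + 4)*(x + 1)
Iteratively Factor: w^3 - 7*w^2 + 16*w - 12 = (w - 2)*(w^2 - 5*w + 6) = (w - 3)*(w - 2)*(w - 2)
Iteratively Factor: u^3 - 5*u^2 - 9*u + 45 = (u + 3)*(u^2 - 8*u + 15) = (u - 5)*(u + 3)*(u - 3)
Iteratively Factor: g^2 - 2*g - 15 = (g + 3)*(g - 5)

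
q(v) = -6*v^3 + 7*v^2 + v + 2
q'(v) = -18*v^2 + 14*v + 1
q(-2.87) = 198.63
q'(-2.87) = -187.44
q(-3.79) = 425.40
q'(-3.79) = -310.61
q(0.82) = 4.22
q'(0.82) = 0.38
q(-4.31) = 608.10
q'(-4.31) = -393.71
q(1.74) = -6.67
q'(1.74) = -29.14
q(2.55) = -49.42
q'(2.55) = -80.34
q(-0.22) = 2.18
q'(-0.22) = -2.95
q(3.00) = -94.00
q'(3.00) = -119.00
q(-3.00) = 224.00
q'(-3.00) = -203.00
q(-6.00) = 1544.00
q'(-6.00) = -731.00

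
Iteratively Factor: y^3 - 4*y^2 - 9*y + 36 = (y + 3)*(y^2 - 7*y + 12) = (y - 4)*(y + 3)*(y - 3)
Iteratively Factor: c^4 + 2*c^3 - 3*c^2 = (c)*(c^3 + 2*c^2 - 3*c) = c^2*(c^2 + 2*c - 3) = c^2*(c - 1)*(c + 3)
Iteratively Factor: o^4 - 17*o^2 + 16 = (o + 1)*(o^3 - o^2 - 16*o + 16) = (o + 1)*(o + 4)*(o^2 - 5*o + 4) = (o - 4)*(o + 1)*(o + 4)*(o - 1)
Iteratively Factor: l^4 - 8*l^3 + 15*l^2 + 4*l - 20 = (l - 5)*(l^3 - 3*l^2 + 4) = (l - 5)*(l - 2)*(l^2 - l - 2) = (l - 5)*(l - 2)^2*(l + 1)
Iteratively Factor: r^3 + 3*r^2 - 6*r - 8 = (r + 1)*(r^2 + 2*r - 8) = (r - 2)*(r + 1)*(r + 4)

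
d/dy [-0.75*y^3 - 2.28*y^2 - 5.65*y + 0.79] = -2.25*y^2 - 4.56*y - 5.65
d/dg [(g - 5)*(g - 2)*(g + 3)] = 3*g^2 - 8*g - 11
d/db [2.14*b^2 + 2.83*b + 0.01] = 4.28*b + 2.83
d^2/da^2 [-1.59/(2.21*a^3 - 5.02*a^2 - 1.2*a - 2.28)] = ((21.0834*a - 15.9636)*(-2.21*a^3 + 5.02*a^2 + 1.2*a + 2.28) + 1.59*(-13.26*a^2 + 20.08*a + 2.4)*(-6.63*a^2 + 10.04*a + 1.2))/(-2.21*a^3 + 5.02*a^2 + 1.2*a + 2.28)^3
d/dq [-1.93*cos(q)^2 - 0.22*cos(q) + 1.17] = (3.86*cos(q) + 0.22)*sin(q)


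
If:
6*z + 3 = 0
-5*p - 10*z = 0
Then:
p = 1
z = -1/2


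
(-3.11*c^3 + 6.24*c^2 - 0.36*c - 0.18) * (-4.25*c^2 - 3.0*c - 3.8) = 13.2175*c^5 - 17.19*c^4 - 5.372*c^3 - 21.867*c^2 + 1.908*c + 0.684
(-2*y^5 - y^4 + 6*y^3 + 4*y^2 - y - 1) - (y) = -2*y^5 - y^4 + 6*y^3 + 4*y^2 - 2*y - 1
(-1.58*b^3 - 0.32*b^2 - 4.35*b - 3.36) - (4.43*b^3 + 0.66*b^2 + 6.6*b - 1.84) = -6.01*b^3 - 0.98*b^2 - 10.95*b - 1.52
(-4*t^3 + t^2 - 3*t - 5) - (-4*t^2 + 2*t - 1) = -4*t^3 + 5*t^2 - 5*t - 4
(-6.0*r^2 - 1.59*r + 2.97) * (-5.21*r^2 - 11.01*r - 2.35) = 31.26*r^4 + 74.3439*r^3 + 16.1322*r^2 - 28.9632*r - 6.9795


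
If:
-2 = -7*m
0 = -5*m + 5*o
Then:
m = 2/7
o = 2/7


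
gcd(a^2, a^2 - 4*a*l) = a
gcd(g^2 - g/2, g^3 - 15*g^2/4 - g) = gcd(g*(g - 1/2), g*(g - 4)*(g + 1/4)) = g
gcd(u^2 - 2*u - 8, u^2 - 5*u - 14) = u + 2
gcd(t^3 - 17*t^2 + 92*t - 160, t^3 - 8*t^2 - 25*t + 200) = t^2 - 13*t + 40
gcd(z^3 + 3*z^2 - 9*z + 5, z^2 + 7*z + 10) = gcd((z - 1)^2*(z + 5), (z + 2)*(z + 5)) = z + 5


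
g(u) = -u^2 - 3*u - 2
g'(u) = -2*u - 3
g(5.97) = -55.55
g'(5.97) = -14.94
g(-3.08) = -2.25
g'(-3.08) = 3.16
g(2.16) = -13.15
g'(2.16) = -7.32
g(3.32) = -22.98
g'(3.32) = -9.64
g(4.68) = -37.94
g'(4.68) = -12.36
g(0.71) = -4.63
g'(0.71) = -4.42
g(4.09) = -31.00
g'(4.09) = -11.18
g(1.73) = -10.18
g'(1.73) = -6.46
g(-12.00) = -110.00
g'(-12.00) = 21.00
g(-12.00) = -110.00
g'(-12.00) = 21.00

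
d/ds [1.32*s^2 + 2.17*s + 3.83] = 2.64*s + 2.17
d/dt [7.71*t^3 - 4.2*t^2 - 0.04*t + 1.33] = 23.13*t^2 - 8.4*t - 0.04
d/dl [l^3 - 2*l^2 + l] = 3*l^2 - 4*l + 1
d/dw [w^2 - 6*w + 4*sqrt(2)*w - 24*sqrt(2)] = 2*w - 6 + 4*sqrt(2)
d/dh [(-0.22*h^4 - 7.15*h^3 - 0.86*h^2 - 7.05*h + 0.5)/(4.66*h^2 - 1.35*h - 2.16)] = (-2.0504*h^5 - 32.428*h^4 + 21.2058*h^3 + 80.346*h^2 - 0.944799999999999*h + 15.903)/(21.7156*h^4 - 12.582*h^3 - 18.3087*h^2 + 5.832*h + 4.6656)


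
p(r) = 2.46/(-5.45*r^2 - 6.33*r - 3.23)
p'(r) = 2.46*(10.9*r + 6.33)/(-5.45*r^2 - 6.33*r - 3.23)^2 = (26.814*r + 15.5718)/(5.45*r^2 + 6.33*r + 3.23)^2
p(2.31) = -0.05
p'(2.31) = 0.04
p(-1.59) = -0.35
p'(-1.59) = -0.56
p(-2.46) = -0.12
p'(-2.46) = -0.12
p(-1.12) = -0.83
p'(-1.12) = -1.63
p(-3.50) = -0.05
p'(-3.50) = -0.03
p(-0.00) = -0.76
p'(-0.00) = 1.49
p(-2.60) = -0.10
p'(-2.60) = -0.10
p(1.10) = -0.15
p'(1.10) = 0.16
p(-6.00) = -0.02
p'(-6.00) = -0.01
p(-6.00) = -0.02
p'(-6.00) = -0.01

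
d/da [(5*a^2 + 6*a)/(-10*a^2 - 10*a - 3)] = 2*(5*a^2 - 15*a - 9)/(100*a^4 + 200*a^3 + 160*a^2 + 60*a + 9)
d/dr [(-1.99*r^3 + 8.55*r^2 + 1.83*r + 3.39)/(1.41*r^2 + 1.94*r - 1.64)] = (-2.8059*r^4 - 7.7212*r^3 + 23.7975*r^2 - 37.6038*r - 9.5778)/(1.9881*r^4 + 5.4708*r^3 - 0.8612*r^2 - 6.3632*r + 2.6896)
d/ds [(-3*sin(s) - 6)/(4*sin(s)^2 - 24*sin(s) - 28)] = 3*(sin(s)^2 + 4*sin(s) - 5)*cos(s)/(4*(sin(s) - 7)^2*(sin(s) + 1)^2)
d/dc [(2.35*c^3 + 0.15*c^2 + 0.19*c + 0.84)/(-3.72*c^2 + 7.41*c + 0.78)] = (-8.742*c^4 + 34.827*c^3 + 7.3173*c^2 + 6.4836*c - 6.0762)/(13.8384*c^4 - 55.1304*c^3 + 49.1049*c^2 + 11.5596*c + 0.6084)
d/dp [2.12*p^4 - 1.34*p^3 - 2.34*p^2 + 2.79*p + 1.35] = 8.48*p^3 - 4.02*p^2 - 4.68*p + 2.79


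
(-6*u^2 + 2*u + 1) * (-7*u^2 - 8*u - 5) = 42*u^4 + 34*u^3 + 7*u^2 - 18*u - 5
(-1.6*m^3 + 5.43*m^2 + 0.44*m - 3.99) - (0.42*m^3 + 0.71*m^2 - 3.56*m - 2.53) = -2.02*m^3 + 4.72*m^2 + 4.0*m - 1.46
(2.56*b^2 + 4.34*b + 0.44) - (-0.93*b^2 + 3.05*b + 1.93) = 3.49*b^2 + 1.29*b - 1.49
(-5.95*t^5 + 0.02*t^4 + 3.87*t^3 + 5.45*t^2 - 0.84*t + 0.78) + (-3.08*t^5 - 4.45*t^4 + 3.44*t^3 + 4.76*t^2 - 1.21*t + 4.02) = -9.03*t^5 - 4.43*t^4 + 7.31*t^3 + 10.21*t^2 - 2.05*t + 4.8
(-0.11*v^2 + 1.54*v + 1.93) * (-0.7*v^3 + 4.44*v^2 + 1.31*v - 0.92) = 0.077*v^5 - 1.5664*v^4 + 5.3425*v^3 + 10.6878*v^2 + 1.1115*v - 1.7756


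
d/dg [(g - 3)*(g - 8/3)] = 2*g - 17/3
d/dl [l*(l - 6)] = 2*l - 6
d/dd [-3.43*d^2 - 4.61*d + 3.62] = -6.86*d - 4.61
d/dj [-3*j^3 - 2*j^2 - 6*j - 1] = -9*j^2 - 4*j - 6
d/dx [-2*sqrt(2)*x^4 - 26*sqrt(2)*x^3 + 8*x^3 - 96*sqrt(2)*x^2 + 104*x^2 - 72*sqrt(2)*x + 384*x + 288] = -8*sqrt(2)*x^3 - 78*sqrt(2)*x^2 + 24*x^2 - 192*sqrt(2)*x + 208*x - 72*sqrt(2) + 384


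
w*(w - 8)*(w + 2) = w^3 - 6*w^2 - 16*w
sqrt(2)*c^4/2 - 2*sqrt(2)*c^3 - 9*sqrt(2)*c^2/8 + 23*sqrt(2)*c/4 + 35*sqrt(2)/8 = (c - 7/2)*(c - 5/2)*(c + 1)*(sqrt(2)*c/2 + sqrt(2)/2)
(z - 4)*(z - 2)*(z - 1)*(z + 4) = z^4 - 3*z^3 - 14*z^2 + 48*z - 32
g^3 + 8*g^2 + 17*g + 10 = (g + 1)*(g + 2)*(g + 5)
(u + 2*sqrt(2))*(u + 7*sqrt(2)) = u^2 + 9*sqrt(2)*u + 28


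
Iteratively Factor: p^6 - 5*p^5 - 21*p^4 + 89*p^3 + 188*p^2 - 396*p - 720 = (p - 3)*(p^5 - 2*p^4 - 27*p^3 + 8*p^2 + 212*p + 240) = (p - 4)*(p - 3)*(p^4 + 2*p^3 - 19*p^2 - 68*p - 60) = (p - 5)*(p - 4)*(p - 3)*(p^3 + 7*p^2 + 16*p + 12) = (p - 5)*(p - 4)*(p - 3)*(p + 2)*(p^2 + 5*p + 6) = (p - 5)*(p - 4)*(p - 3)*(p + 2)*(p + 3)*(p + 2)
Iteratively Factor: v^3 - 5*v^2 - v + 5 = (v - 5)*(v^2 - 1) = (v - 5)*(v - 1)*(v + 1)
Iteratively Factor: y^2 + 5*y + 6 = (y + 3)*(y + 2)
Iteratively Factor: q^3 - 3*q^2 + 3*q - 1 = (q - 1)*(q^2 - 2*q + 1) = (q - 1)^2*(q - 1)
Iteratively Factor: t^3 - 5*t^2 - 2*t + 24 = (t - 4)*(t^2 - t - 6) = (t - 4)*(t - 3)*(t + 2)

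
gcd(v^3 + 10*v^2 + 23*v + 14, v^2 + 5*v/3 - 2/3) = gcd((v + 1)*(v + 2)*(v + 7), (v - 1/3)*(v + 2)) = v + 2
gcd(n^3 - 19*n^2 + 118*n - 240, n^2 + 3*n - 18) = 1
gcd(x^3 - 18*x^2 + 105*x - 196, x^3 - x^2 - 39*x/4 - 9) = x - 4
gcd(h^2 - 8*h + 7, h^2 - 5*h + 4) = h - 1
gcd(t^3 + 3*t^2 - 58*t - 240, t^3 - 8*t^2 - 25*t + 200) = t^2 - 3*t - 40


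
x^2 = x^2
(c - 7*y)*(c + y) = c^2 - 6*c*y - 7*y^2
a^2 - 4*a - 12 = (a - 6)*(a + 2)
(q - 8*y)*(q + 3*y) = q^2 - 5*q*y - 24*y^2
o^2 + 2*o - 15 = (o - 3)*(o + 5)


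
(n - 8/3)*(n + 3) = n^2 + n/3 - 8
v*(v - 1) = v^2 - v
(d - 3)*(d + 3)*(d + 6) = d^3 + 6*d^2 - 9*d - 54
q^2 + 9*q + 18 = (q + 3)*(q + 6)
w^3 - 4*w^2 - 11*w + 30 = (w - 5)*(w - 2)*(w + 3)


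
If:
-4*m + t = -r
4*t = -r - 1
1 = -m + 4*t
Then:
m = -7/19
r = -31/19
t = 3/19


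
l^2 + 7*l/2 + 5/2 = (l + 1)*(l + 5/2)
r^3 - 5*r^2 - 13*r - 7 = (r - 7)*(r + 1)^2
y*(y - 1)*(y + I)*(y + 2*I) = y^4 - y^3 + 3*I*y^3 - 2*y^2 - 3*I*y^2 + 2*y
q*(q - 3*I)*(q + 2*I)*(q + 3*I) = q^4 + 2*I*q^3 + 9*q^2 + 18*I*q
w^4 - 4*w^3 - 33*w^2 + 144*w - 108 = (w - 6)*(w - 3)*(w - 1)*(w + 6)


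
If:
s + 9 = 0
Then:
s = -9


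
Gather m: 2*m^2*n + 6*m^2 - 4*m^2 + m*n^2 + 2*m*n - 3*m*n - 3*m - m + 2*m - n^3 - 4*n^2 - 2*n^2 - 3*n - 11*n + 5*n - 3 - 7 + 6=m^2*(2*n + 2) + m*(n^2 - n - 2) - n^3 - 6*n^2 - 9*n - 4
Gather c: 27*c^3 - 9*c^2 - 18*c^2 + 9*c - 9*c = 27*c^3 - 27*c^2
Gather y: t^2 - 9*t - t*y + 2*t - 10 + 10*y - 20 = t^2 - 7*t + y*(10 - t) - 30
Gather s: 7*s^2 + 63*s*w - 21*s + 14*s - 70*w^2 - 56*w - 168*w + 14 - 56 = 7*s^2 + s*(63*w - 7) - 70*w^2 - 224*w - 42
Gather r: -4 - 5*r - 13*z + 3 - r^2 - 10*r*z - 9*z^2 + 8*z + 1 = -r^2 + r*(-10*z - 5) - 9*z^2 - 5*z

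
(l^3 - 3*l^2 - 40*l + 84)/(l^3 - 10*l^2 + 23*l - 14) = (l + 6)/(l - 1)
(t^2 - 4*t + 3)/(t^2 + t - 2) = (t - 3)/(t + 2)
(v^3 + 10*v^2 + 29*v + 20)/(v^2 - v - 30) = (v^2 + 5*v + 4)/(v - 6)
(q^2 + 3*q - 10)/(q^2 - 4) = (q + 5)/(q + 2)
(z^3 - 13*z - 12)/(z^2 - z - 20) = (-z^3 + 13*z + 12)/(-z^2 + z + 20)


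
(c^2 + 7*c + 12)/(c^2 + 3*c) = (c + 4)/c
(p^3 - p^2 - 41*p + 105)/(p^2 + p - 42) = (p^2 - 8*p + 15)/(p - 6)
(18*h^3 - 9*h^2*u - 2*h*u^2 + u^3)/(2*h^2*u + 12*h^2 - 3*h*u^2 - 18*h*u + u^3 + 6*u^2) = (-9*h^2 + u^2)/(-h*u - 6*h + u^2 + 6*u)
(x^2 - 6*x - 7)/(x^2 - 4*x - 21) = (x + 1)/(x + 3)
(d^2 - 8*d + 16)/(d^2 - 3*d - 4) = (d - 4)/(d + 1)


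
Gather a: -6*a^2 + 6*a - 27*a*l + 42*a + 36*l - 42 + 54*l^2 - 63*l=-6*a^2 + a*(48 - 27*l) + 54*l^2 - 27*l - 42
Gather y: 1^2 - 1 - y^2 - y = -y^2 - y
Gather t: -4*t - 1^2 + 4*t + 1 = 0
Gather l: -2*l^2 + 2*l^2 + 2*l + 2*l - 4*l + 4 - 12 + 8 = 0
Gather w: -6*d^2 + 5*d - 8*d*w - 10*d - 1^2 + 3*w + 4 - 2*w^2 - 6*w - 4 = -6*d^2 - 5*d - 2*w^2 + w*(-8*d - 3) - 1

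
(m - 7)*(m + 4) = m^2 - 3*m - 28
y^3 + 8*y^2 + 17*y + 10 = (y + 1)*(y + 2)*(y + 5)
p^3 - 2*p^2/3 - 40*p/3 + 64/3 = (p - 8/3)*(p - 2)*(p + 4)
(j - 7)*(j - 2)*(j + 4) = j^3 - 5*j^2 - 22*j + 56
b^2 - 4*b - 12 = (b - 6)*(b + 2)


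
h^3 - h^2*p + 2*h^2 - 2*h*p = h*(h + 2)*(h - p)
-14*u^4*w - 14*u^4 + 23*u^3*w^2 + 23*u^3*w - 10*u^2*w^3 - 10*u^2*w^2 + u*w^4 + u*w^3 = (-7*u + w)*(-2*u + w)*(-u + w)*(u*w + u)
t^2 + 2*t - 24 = (t - 4)*(t + 6)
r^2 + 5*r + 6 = (r + 2)*(r + 3)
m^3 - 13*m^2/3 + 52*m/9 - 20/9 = (m - 2)*(m - 5/3)*(m - 2/3)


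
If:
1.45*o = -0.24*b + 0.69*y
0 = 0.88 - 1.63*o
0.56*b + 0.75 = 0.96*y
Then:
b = 1.50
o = 0.54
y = 1.66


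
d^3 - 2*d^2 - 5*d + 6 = (d - 3)*(d - 1)*(d + 2)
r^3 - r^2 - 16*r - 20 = (r - 5)*(r + 2)^2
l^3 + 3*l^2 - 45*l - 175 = (l - 7)*(l + 5)^2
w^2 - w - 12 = (w - 4)*(w + 3)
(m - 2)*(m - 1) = m^2 - 3*m + 2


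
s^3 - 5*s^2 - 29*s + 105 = (s - 7)*(s - 3)*(s + 5)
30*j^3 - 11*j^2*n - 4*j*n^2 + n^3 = (-5*j + n)*(-2*j + n)*(3*j + n)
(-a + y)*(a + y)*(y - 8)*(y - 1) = -a^2*y^2 + 9*a^2*y - 8*a^2 + y^4 - 9*y^3 + 8*y^2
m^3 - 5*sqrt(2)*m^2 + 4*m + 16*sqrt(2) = (m - 4*sqrt(2))*(m - 2*sqrt(2))*(m + sqrt(2))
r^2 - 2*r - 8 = (r - 4)*(r + 2)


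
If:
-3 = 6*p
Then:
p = -1/2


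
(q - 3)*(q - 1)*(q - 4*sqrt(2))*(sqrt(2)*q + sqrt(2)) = sqrt(2)*q^4 - 8*q^3 - 3*sqrt(2)*q^3 - sqrt(2)*q^2 + 24*q^2 + 3*sqrt(2)*q + 8*q - 24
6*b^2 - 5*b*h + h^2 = (-3*b + h)*(-2*b + h)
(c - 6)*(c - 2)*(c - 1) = c^3 - 9*c^2 + 20*c - 12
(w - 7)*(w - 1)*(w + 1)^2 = w^4 - 6*w^3 - 8*w^2 + 6*w + 7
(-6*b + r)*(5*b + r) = -30*b^2 - b*r + r^2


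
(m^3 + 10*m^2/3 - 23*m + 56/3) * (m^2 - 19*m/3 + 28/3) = m^5 - 3*m^4 - 313*m^3/9 + 1759*m^2/9 - 2996*m/9 + 1568/9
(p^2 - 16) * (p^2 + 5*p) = p^4 + 5*p^3 - 16*p^2 - 80*p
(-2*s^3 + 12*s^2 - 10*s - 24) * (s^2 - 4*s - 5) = -2*s^5 + 20*s^4 - 48*s^3 - 44*s^2 + 146*s + 120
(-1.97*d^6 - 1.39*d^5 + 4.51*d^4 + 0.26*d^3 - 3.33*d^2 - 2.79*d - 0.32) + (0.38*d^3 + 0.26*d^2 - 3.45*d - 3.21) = -1.97*d^6 - 1.39*d^5 + 4.51*d^4 + 0.64*d^3 - 3.07*d^2 - 6.24*d - 3.53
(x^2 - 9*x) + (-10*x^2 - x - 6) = -9*x^2 - 10*x - 6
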